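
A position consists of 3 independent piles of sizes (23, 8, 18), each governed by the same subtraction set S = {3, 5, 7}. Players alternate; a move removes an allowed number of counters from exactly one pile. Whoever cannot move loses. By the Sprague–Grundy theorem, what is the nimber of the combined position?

1

All piles use S = {3, 5, 7}:
G(0) = 0
G(1) = mex{} = 0
G(2) = mex{} = 0
G(3) = mex{0} = 1
G(4) = mex{0} = 1
G(5) = mex{0,0} = 1
G(6) = mex{1,0} = 2
G(7) = mex{1,0,0} = 2
G(8) = mex{1,1,0} = 2
G(9) = mex{2,1,0} = 3
G(10) = mex{2,1,1} = 0
G(11) = mex{2,2,1} = 0
G(12) = mex{3,2,1} = 0
G(13) = mex{0,2,2} = 1
G(14) = mex{0,3,2} = 1
G(15) = mex{0,0,2} = 1
G(16) = mex{1,0,3} = 2
G(17) = mex{1,0,0} = 2
G(18) = mex{1,1,0} = 2
G(19) = mex{2,1,0} = 3
G(20) = mex{2,1,1} = 0
G(21) = mex{2,2,1} = 0
G(22) = mex{3,2,1} = 0
G(23) = mex{0,2,2} = 1
Pile A: G(23) = 1.
Pile B: G(8) = 2.
Pile C: G(18) = 2.
Combined Grundy value = 1 ⊕ 2 ⊕ 2 = 1.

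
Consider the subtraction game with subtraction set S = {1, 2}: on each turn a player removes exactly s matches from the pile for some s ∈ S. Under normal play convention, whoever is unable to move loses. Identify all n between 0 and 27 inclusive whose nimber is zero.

0, 3, 6, 9, 12, 15, 18, 21, 24, 27

n :  0  1  2  3  4  5  6  7  8  9 10 11 12 13 14 15 16 17 18 19 20 21 22 23 24 25 26 27
G :  0  1  2  0  1  2  0  1  2  0  1  2  0  1  2  0  1  2  0  1  2  0  1  2  0  1  2  0
P-positions are exactly the n with G(n) = 0.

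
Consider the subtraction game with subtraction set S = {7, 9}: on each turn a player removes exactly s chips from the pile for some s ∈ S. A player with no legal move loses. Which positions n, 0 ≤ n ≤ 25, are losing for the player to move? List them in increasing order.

n :  0  1  2  3  4  5  6  7  8  9 10 11 12 13 14 15 16 17 18 19 20 21 22 23 24 25
G :  0  0  0  0  0  0  0  1  1  1  1  1  1  1  2  2  0  0  0  0  0  0  0  1  1  1
P-positions are exactly the n with G(n) = 0.

0, 1, 2, 3, 4, 5, 6, 16, 17, 18, 19, 20, 21, 22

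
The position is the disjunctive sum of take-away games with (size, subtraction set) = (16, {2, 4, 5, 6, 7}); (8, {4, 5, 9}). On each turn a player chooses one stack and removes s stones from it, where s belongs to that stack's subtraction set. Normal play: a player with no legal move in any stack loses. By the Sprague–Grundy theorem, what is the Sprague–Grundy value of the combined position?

Stack A, S = {2, 4, 5, 6, 7}:
G(0) = 0
G(1) = mex{} = 0
G(2) = mex{0} = 1
G(3) = mex{0} = 1
G(4) = mex{1,0} = 2
G(5) = mex{1,0,0} = 2
G(6) = mex{2,1,0,0} = 3
G(7) = mex{2,1,1,0,0} = 3
G(8) = mex{3,2,1,1,0} = 4
G(9) = mex{3,2,2,1,1} = 0
G(10) = mex{4,3,2,2,1} = 0
G(11) = mex{0,3,3,2,2} = 1
G(12) = mex{0,4,3,3,2} = 1
G(13) = mex{1,0,4,3,3} = 2
G(14) = mex{1,0,0,4,3} = 2
G(15) = mex{2,1,0,0,4} = 3
G(16) = mex{2,1,1,0,0} = 3
G_A(16) = 3.
Stack B, S = {4, 5, 9}:
G(0) = 0
G(1) = mex{} = 0
G(2) = mex{} = 0
G(3) = mex{} = 0
G(4) = mex{0} = 1
G(5) = mex{0,0} = 1
G(6) = mex{0,0} = 1
G(7) = mex{0,0} = 1
G(8) = mex{1,0} = 2
G_B(8) = 2.
Combined Grundy value = 3 ⊕ 2 = 1.

1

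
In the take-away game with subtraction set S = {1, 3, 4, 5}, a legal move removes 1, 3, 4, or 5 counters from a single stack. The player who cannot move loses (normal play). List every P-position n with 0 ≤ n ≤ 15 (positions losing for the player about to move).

n :  0  1  2  3  4  5  6  7  8  9 10 11 12 13 14 15
G :  0  1  0  1  2  3  2  3  0  1  0  1  2  3  2  3
P-positions are exactly the n with G(n) = 0.

0, 2, 8, 10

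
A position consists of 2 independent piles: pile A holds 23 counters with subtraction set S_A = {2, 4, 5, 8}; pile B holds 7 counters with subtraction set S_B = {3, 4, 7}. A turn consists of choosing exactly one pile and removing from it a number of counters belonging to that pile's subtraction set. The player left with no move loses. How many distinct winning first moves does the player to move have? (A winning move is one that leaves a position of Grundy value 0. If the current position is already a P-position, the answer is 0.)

Pile A, S = {2, 4, 5, 8}:
n :  0  1  2  3  4  5  6  7  8  9 10 11 12 13 14 15 16 17 18 19 20 21 22 23
G :  0  0  1  1  2  2  3  0  4  1  0  2  1  0  2  1  0  2  1  0  2  1  0  2
G_A(23) = 2.
Pile B, S = {3, 4, 7}:
G(0) = 0
G(1) = mex{} = 0
G(2) = mex{} = 0
G(3) = mex{0} = 1
G(4) = mex{0,0} = 1
G(5) = mex{0,0} = 1
G(6) = mex{1,0} = 2
G(7) = mex{1,1,0} = 2
G_B(7) = 2.
Combined Grundy value = 2 ⊕ 2 = 0.
A winning move leaves total XOR = 0, i.e. changes one component's Grundy value g to g ⊕ X where X is the current total.
Pile A: target g' = 2⊕0 = 2, but every legal move changes the Grundy value (mex property), so 0 moves.
Pile B: target g' = 2⊕0 = 2, but every legal move changes the Grundy value (mex property), so 0 moves.

0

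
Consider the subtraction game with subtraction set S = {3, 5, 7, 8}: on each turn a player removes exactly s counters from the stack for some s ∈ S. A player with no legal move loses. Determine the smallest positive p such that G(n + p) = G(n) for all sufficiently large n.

n :  0  1  2  3  4  5  6  7  8  9 10 11 12 13 14 15 16 17 18 19 20 21 22 23
G :  0  0  0  1  1  1  2  2  2  3  3  0  0  0  1  1  1  2  2  2  3  3  0  0
G(n+11) = G(n) holds for n = 0,…,7 (a full window of length max(S) = 8), so the sequence is purely periodic with period 11.

11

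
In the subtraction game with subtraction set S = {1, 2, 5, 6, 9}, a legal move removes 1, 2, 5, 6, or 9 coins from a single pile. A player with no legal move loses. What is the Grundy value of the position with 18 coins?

n :  0  1  2  3  4  5  6  7  8  9 10 11 12 13 14 15 16 17 18
G :  0  1  2  0  1  2  3  0  1  2  0  1  2  3  0  1  2  0  1

1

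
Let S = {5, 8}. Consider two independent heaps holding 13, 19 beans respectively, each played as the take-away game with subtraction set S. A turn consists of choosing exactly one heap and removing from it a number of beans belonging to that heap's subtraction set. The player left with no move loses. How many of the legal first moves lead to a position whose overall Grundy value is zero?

All heaps use S = {5, 8}:
n :  0  1  2  3  4  5  6  7  8  9 10 11 12 13 14 15 16 17 18 19
G :  0  0  0  0  0  1  1  1  1  1  2  2  2  0  0  0  0  0  1  1
Heap A: G(13) = 0.
Heap B: G(19) = 1.
Combined Grundy value = 0 ⊕ 1 = 1.
A winning move leaves total XOR = 0, i.e. changes one component's Grundy value g to g ⊕ X where X is the current total.
Heap A: need g' = 0⊕1 = 1. Options: 13−5→G=1, 13−8→G=1. Hits: 2.
Heap B: need g' = 1⊕1 = 0. Options: 19−5→G=0, 19−8→G=2. Hits: 1.

3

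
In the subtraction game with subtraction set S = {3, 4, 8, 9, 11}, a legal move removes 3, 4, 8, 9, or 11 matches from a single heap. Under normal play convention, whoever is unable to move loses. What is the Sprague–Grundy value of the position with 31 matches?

n :  0  1  2  3  4  5  6  7  8  9 10 11 12 13 14 15 16 17 18 19 20 21 22 23 24 25 26 27 28 29 30 31
G :  0  0  0  1  1  1  2  0  2  3  1  3  4  2  0  5  3  1  2  0  0  0  1  1  1  2  0  4  3  1  2  2

2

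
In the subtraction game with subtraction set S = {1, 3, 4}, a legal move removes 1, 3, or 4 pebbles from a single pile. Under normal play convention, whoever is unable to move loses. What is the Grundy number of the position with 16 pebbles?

0

G(0) = 0
G(1) = mex{0} = 1
G(2) = mex{1} = 0
G(3) = mex{0,0} = 1
G(4) = mex{1,1,0} = 2
G(5) = mex{2,0,1} = 3
G(6) = mex{3,1,0} = 2
G(7) = mex{2,2,1} = 0
G(8) = mex{0,3,2} = 1
G(9) = mex{1,2,3} = 0
G(10) = mex{0,0,2} = 1
G(11) = mex{1,1,0} = 2
G(12) = mex{2,0,1} = 3
G(13) = mex{3,1,0} = 2
G(14) = mex{2,2,1} = 0
G(15) = mex{0,3,2} = 1
G(16) = mex{1,2,3} = 0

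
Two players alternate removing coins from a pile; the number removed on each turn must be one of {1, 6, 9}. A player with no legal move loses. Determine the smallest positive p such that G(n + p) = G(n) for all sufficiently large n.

5

G(0) = 0
G(1) = mex{0} = 1
G(2) = mex{1} = 0
G(3) = mex{0} = 1
G(4) = mex{1} = 0
G(5) = mex{0} = 1
G(6) = mex{1,0} = 2
G(7) = mex{2,1} = 0
G(8) = mex{0,0} = 1
G(9) = mex{1,1,0} = 2
G(10) = mex{2,0,1} = 3
G(11) = mex{3,1,0} = 2
G(12) = mex{2,2,1} = 0
G(13) = mex{0,0,0} = 1
G(14) = mex{1,1,1} = 0
G(15) = mex{0,2,2} = 1
G(16) = mex{1,3,0} = 2
G(17) = mex{2,2,1} = 0
G(18) = mex{0,0,2} = 1
G(19) = mex{1,1,3} = 0
G(20) = mex{0,0,2} = 1
G(21) = mex{1,1,0} = 2
G(22) = mex{2,2,1} = 0
G(23) = mex{0,0,0} = 1
G(24) = mex{1,1,1} = 0
G(25) = mex{0,0,2} = 1
G(26) = mex{1,1,0} = 2
From n = 11 onward G(n+5) = G(n); since this holds over max(S) = 9 consecutive positions the period is 5 (pre-period 11).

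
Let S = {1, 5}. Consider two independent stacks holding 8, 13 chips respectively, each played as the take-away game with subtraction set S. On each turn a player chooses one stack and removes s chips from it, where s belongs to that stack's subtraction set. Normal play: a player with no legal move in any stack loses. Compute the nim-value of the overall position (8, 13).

1

All stacks use S = {1, 5}:
n :  0  1  2  3  4  5  6  7  8  9 10 11 12 13
G :  0  1  0  1  0  1  0  1  0  1  0  1  0  1
Stack A: G(8) = 0.
Stack B: G(13) = 1.
Combined Grundy value = 0 ⊕ 1 = 1.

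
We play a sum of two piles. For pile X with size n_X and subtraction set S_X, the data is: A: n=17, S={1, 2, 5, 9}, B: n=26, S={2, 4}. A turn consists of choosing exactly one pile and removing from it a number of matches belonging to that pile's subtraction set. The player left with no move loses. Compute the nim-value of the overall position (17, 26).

Pile A, S = {1, 2, 5, 9}:
G(0) = 0
G(1) = mex{0} = 1
G(2) = mex{1,0} = 2
G(3) = mex{2,1} = 0
G(4) = mex{0,2} = 1
G(5) = mex{1,0,0} = 2
G(6) = mex{2,1,1} = 0
G(7) = mex{0,2,2} = 1
G(8) = mex{1,0,0} = 2
G(9) = mex{2,1,1,0} = 3
G(10) = mex{3,2,2,1} = 0
G(11) = mex{0,3,0,2} = 1
G(12) = mex{1,0,1,0} = 2
G(13) = mex{2,1,2,1} = 0
G(14) = mex{0,2,3,2} = 1
G(15) = mex{1,0,0,0} = 2
G(16) = mex{2,1,1,1} = 0
G(17) = mex{0,2,2,2} = 1
G_A(17) = 1.
Pile B, S = {2, 4}:
n :  0  1  2  3  4  5  6  7  8  9 10 11 12 13 14 15 16 17 18 19 20 21 22 23 24 25 26
G :  0  0  1  1  2  2  0  0  1  1  2  2  0  0  1  1  2  2  0  0  1  1  2  2  0  0  1
G_B(26) = 1.
Combined Grundy value = 1 ⊕ 1 = 0.

0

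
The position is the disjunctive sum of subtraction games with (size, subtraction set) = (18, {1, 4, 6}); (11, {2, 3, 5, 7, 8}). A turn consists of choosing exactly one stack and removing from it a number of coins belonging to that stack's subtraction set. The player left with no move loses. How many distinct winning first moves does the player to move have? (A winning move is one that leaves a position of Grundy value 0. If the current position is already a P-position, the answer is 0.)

3

Stack A, S = {1, 4, 6}:
G(0) = 0
G(1) = mex{0} = 1
G(2) = mex{1} = 0
G(3) = mex{0} = 1
G(4) = mex{1,0} = 2
G(5) = mex{2,1} = 0
G(6) = mex{0,0,0} = 1
G(7) = mex{1,1,1} = 0
G(8) = mex{0,2,0} = 1
G(9) = mex{1,0,1} = 2
G(10) = mex{2,1,2} = 0
G(11) = mex{0,0,0} = 1
G(12) = mex{1,1,1} = 0
G(13) = mex{0,2,0} = 1
G(14) = mex{1,0,1} = 2
G(15) = mex{2,1,2} = 0
G(16) = mex{0,0,0} = 1
G(17) = mex{1,1,1} = 0
G(18) = mex{0,2,0} = 1
G_A(18) = 1.
Stack B, S = {2, 3, 5, 7, 8}:
G(0) = 0
G(1) = mex{} = 0
G(2) = mex{0} = 1
G(3) = mex{0,0} = 1
G(4) = mex{1,0} = 2
G(5) = mex{1,1,0} = 2
G(6) = mex{2,1,0} = 3
G(7) = mex{2,2,1,0} = 3
G(8) = mex{3,2,1,0,0} = 4
G(9) = mex{3,3,2,1,0} = 4
G(10) = mex{4,3,2,1,1} = 0
G(11) = mex{4,4,3,2,1} = 0
G_B(11) = 0.
Combined Grundy value = 1 ⊕ 0 = 1.
A winning move leaves total XOR = 0, i.e. changes one component's Grundy value g to g ⊕ X where X is the current total.
Stack A: need g' = 1⊕1 = 0. Options: 18−1→G=0, 18−4→G=2, 18−6→G=0. Hits: 2.
Stack B: need g' = 0⊕1 = 1. Options: 11−2→G=4, 11−3→G=4, 11−5→G=3, 11−7→G=2, 11−8→G=1. Hits: 1.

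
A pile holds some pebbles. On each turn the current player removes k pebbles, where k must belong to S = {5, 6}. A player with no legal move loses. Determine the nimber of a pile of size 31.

1

n :  0  1  2  3  4  5  6  7  8  9 10 11 12 13 14 15 16 17 18 19 20 21 22 23 24 25 26 27 28 29 30 31
G :  0  0  0  0  0  1  1  1  1  1  2  0  0  0  0  0  1  1  1  1  1  2  0  0  0  0  0  1  1  1  1  1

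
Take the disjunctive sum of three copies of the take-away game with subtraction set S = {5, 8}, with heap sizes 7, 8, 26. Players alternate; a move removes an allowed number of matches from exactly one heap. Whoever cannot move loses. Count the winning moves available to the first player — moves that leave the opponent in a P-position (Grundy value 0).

0

All heaps use S = {5, 8}:
G(0) = 0
G(1) = mex{} = 0
G(2) = mex{} = 0
G(3) = mex{} = 0
G(4) = mex{} = 0
G(5) = mex{0} = 1
G(6) = mex{0} = 1
G(7) = mex{0} = 1
G(8) = mex{0,0} = 1
G(9) = mex{0,0} = 1
G(10) = mex{1,0} = 2
G(11) = mex{1,0} = 2
G(12) = mex{1,0} = 2
G(13) = mex{1,1} = 0
G(14) = mex{1,1} = 0
G(15) = mex{2,1} = 0
G(16) = mex{2,1} = 0
G(17) = mex{2,1} = 0
G(18) = mex{0,2} = 1
G(19) = mex{0,2} = 1
G(20) = mex{0,2} = 1
G(21) = mex{0,0} = 1
G(22) = mex{0,0} = 1
G(23) = mex{1,0} = 2
G(24) = mex{1,0} = 2
G(25) = mex{1,0} = 2
G(26) = mex{1,1} = 0
Heap A: G(7) = 1.
Heap B: G(8) = 1.
Heap C: G(26) = 0.
Combined Grundy value = 1 ⊕ 1 ⊕ 0 = 0.
A winning move leaves total XOR = 0, i.e. changes one component's Grundy value g to g ⊕ X where X is the current total.
Heap A: target g' = 1⊕0 = 1, but every legal move changes the Grundy value (mex property), so 0 moves.
Heap B: target g' = 1⊕0 = 1, but every legal move changes the Grundy value (mex property), so 0 moves.
Heap C: target g' = 0⊕0 = 0, but every legal move changes the Grundy value (mex property), so 0 moves.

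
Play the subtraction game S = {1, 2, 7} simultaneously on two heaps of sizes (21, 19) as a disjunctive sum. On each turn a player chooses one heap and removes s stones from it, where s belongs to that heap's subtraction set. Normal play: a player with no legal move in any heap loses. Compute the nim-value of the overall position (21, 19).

1

All heaps use S = {1, 2, 7}:
n :  0  1  2  3  4  5  6  7  8  9 10 11 12 13 14 15 16 17 18 19 20 21
G :  0  1  2  0  1  2  0  1  2  0  1  2  0  1  2  0  1  2  0  1  2  0
Heap A: G(21) = 0.
Heap B: G(19) = 1.
Combined Grundy value = 0 ⊕ 1 = 1.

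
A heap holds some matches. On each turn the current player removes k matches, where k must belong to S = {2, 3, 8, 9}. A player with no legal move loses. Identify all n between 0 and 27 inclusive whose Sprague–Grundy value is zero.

0, 1, 5, 6, 11, 12, 16, 17, 22, 23, 27

G(0) = 0
G(1) = mex{} = 0
G(2) = mex{0} = 1
G(3) = mex{0,0} = 1
G(4) = mex{1,0} = 2
G(5) = mex{1,1} = 0
G(6) = mex{2,1} = 0
G(7) = mex{0,2} = 1
G(8) = mex{0,0,0} = 1
G(9) = mex{1,0,0,0} = 2
G(10) = mex{1,1,1,0} = 2
G(11) = mex{2,1,1,1} = 0
G(12) = mex{2,2,2,1} = 0
G(13) = mex{0,2,0,2} = 1
G(14) = mex{0,0,0,0} = 1
G(15) = mex{1,0,1,0} = 2
G(16) = mex{1,1,1,1} = 0
G(17) = mex{2,1,2,1} = 0
G(18) = mex{0,2,2,2} = 1
G(19) = mex{0,0,0,2} = 1
G(20) = mex{1,0,0,0} = 2
G(21) = mex{1,1,1,0} = 2
G(22) = mex{2,1,1,1} = 0
G(23) = mex{2,2,2,1} = 0
G(24) = mex{0,2,0,2} = 1
G(25) = mex{0,0,0,0} = 1
G(26) = mex{1,0,1,0} = 2
G(27) = mex{1,1,1,1} = 0
P-positions are exactly the n with G(n) = 0.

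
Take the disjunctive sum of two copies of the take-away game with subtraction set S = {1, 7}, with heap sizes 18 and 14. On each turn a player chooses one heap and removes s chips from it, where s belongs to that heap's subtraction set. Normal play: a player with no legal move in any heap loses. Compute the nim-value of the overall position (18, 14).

All heaps use S = {1, 7}:
G(0) = 0
G(1) = mex{0} = 1
G(2) = mex{1} = 0
G(3) = mex{0} = 1
G(4) = mex{1} = 0
G(5) = mex{0} = 1
G(6) = mex{1} = 0
G(7) = mex{0,0} = 1
G(8) = mex{1,1} = 0
G(9) = mex{0,0} = 1
G(10) = mex{1,1} = 0
G(11) = mex{0,0} = 1
G(12) = mex{1,1} = 0
G(13) = mex{0,0} = 1
G(14) = mex{1,1} = 0
G(15) = mex{0,0} = 1
G(16) = mex{1,1} = 0
G(17) = mex{0,0} = 1
G(18) = mex{1,1} = 0
Heap A: G(18) = 0.
Heap B: G(14) = 0.
Combined Grundy value = 0 ⊕ 0 = 0.

0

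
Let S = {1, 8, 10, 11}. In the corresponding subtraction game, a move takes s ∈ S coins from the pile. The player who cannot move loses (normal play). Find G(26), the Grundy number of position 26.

n :  0  1  2  3  4  5  6  7  8  9 10 11 12 13 14 15 16 17 18 19 20 21 22 23 24 25 26
G :  0  1  0  1  0  1  0  1  2  0  1  2  3  2  3  2  3  2  0  1  2  0  1  0  1  0  1

1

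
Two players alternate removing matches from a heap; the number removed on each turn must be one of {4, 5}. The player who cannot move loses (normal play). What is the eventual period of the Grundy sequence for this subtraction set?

9

n :  0  1  2  3  4  5  6  7  8  9 10 11 12 13 14 15 16 17 18 19
G :  0  0  0  0  1  1  1  1  2  0  0  0  0  1  1  1  1  2  0  0
G(n+9) = G(n) holds for n = 0,…,4 (a full window of length max(S) = 5), so the sequence is purely periodic with period 9.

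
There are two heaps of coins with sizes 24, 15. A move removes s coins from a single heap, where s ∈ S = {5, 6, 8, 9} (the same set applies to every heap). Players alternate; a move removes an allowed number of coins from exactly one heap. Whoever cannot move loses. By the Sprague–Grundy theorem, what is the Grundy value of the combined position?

2

All heaps use S = {5, 6, 8, 9}:
G(0) = 0
G(1) = mex{} = 0
G(2) = mex{} = 0
G(3) = mex{} = 0
G(4) = mex{} = 0
G(5) = mex{0} = 1
G(6) = mex{0,0} = 1
G(7) = mex{0,0} = 1
G(8) = mex{0,0,0} = 1
G(9) = mex{0,0,0,0} = 1
G(10) = mex{1,0,0,0} = 2
G(11) = mex{1,1,0,0} = 2
G(12) = mex{1,1,0,0} = 2
G(13) = mex{1,1,1,0} = 2
G(14) = mex{1,1,1,1} = 0
G(15) = mex{2,1,1,1} = 0
G(16) = mex{2,2,1,1} = 0
G(17) = mex{2,2,1,1} = 0
G(18) = mex{2,2,2,1} = 0
G(19) = mex{0,2,2,2} = 1
G(20) = mex{0,0,2,2} = 1
G(21) = mex{0,0,2,2} = 1
G(22) = mex{0,0,0,2} = 1
G(23) = mex{0,0,0,0} = 1
G(24) = mex{1,0,0,0} = 2
Heap A: G(24) = 2.
Heap B: G(15) = 0.
Combined Grundy value = 2 ⊕ 0 = 2.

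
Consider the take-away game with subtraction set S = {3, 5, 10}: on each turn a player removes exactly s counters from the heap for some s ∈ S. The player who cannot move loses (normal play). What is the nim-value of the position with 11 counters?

n :  0  1  2  3  4  5  6  7  8  9 10 11
G :  0  0  0  1  1  1  2  2  0  0  3  1

1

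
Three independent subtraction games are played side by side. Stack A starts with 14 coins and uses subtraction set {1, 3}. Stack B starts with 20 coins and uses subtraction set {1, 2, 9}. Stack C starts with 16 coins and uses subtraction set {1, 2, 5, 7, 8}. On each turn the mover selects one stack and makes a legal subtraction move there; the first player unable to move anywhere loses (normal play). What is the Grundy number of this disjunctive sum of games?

1

Stack A, S = {1, 3}:
G(0) = 0
G(1) = mex{0} = 1
G(2) = mex{1} = 0
G(3) = mex{0,0} = 1
G(4) = mex{1,1} = 0
G(5) = mex{0,0} = 1
G(6) = mex{1,1} = 0
G(7) = mex{0,0} = 1
G(8) = mex{1,1} = 0
G(9) = mex{0,0} = 1
G(10) = mex{1,1} = 0
G(11) = mex{0,0} = 1
G(12) = mex{1,1} = 0
G(13) = mex{0,0} = 1
G(14) = mex{1,1} = 0
G_A(14) = 0.
Stack B, S = {1, 2, 9}:
n :  0  1  2  3  4  5  6  7  8  9 10 11 12 13 14 15 16 17 18 19 20
G :  0  1  2  0  1  2  0  1  2  3  0  1  2  0  1  2  0  1  2  3  0
G_B(20) = 0.
Stack C, S = {1, 2, 5, 7, 8}:
n :  0  1  2  3  4  5  6  7  8  9 10 11 12 13 14 15 16
G :  0  1  2  0  1  2  0  1  2  0  1  2  0  1  2  0  1
G_C(16) = 1.
Combined Grundy value = 0 ⊕ 0 ⊕ 1 = 1.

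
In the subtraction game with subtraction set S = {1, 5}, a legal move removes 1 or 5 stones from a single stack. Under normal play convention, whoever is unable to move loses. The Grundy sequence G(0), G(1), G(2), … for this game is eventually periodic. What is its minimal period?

n :  0  1  2  3  4  5  6  7  8  9 10 11 12 13 14
G :  0  1  0  1  0  1  0  1  0  1  0  1  0  1  0
G(n+2) = G(n) holds for n = 0,…,4 (a full window of length max(S) = 5), so the sequence is purely periodic with period 2.

2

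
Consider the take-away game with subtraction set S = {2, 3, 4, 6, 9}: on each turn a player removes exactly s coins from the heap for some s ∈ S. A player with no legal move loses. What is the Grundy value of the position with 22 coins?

2

n :  0  1  2  3  4  5  6  7  8  9 10 11 12 13 14 15 16 17 18 19 20 21 22
G :  0  0  1  1  2  2  3  3  0  4  1  5  2  0  3  1  4  2  0  3  1  4  2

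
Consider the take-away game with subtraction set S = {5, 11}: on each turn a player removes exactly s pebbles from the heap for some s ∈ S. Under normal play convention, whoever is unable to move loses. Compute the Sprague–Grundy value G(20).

0

n :  0  1  2  3  4  5  6  7  8  9 10 11 12 13 14 15 16 17 18 19 20
G :  0  0  0  0  0  1  1  1  1  1  0  2  2  2  2  1  0  0  0  0  0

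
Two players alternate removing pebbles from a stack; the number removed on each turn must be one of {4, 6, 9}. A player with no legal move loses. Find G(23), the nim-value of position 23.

n :  0  1  2  3  4  5  6  7  8  9 10 11 12 13 14 15 16 17 18 19 20 21 22 23
G :  0  0  0  0  1  1  1  1  2  2  2  2  3  0  0  0  0  1  1  1  1  2  2  2

2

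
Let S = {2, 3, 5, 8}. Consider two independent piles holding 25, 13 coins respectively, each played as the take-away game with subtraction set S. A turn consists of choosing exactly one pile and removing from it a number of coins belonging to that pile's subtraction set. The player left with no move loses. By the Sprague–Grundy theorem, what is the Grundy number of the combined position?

3

All piles use S = {2, 3, 5, 8}:
G(0) = 0
G(1) = mex{} = 0
G(2) = mex{0} = 1
G(3) = mex{0,0} = 1
G(4) = mex{1,0} = 2
G(5) = mex{1,1,0} = 2
G(6) = mex{2,1,0} = 3
G(7) = mex{2,2,1} = 0
G(8) = mex{3,2,1,0} = 4
G(9) = mex{0,3,2,0} = 1
G(10) = mex{4,0,2,1} = 3
G(11) = mex{1,4,3,1} = 0
G(12) = mex{3,1,0,2} = 4
G(13) = mex{0,3,4,2} = 1
G(14) = mex{4,0,1,3} = 2
G(15) = mex{1,4,3,0} = 2
G(16) = mex{2,1,0,4} = 3
G(17) = mex{2,2,4,1} = 0
G(18) = mex{3,2,1,3} = 0
G(19) = mex{0,3,2,0} = 1
G(20) = mex{0,0,2,4} = 1
G(21) = mex{1,0,3,1} = 2
G(22) = mex{1,1,0,2} = 3
G(23) = mex{2,1,0,2} = 3
G(24) = mex{3,2,1,3} = 0
G(25) = mex{3,3,1,0} = 2
Pile A: G(25) = 2.
Pile B: G(13) = 1.
Combined Grundy value = 2 ⊕ 1 = 3.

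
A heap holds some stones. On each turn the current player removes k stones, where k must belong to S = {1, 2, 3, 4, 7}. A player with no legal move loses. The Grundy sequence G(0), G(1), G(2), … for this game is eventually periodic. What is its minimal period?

5

n :  0  1  2  3  4  5  6  7  8  9 10 11 12 13 14
G :  0  1  2  3  4  0  1  2  3  4  0  1  2  3  4
G(n+5) = G(n) holds for n = 0,…,6 (a full window of length max(S) = 7), so the sequence is purely periodic with period 5.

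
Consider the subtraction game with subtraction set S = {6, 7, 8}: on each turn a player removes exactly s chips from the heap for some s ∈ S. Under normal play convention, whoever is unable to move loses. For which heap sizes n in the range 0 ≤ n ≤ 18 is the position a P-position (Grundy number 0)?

n :  0  1  2  3  4  5  6  7  8  9 10 11 12 13 14 15 16 17 18
G :  0  0  0  0  0  0  1  1  1  1  1  1  2  2  0  0  0  0  0
P-positions are exactly the n with G(n) = 0.

0, 1, 2, 3, 4, 5, 14, 15, 16, 17, 18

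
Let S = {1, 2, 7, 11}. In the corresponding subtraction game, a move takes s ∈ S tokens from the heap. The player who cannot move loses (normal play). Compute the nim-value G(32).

2

G(0) = 0
G(1) = mex{0} = 1
G(2) = mex{1,0} = 2
G(3) = mex{2,1} = 0
G(4) = mex{0,2} = 1
G(5) = mex{1,0} = 2
G(6) = mex{2,1} = 0
G(7) = mex{0,2,0} = 1
G(8) = mex{1,0,1} = 2
G(9) = mex{2,1,2} = 0
G(10) = mex{0,2,0} = 1
G(11) = mex{1,0,1,0} = 2
G(12) = mex{2,1,2,1} = 0
G(13) = mex{0,2,0,2} = 1
G(14) = mex{1,0,1,0} = 2
G(15) = mex{2,1,2,1} = 0
G(16) = mex{0,2,0,2} = 1
G(17) = mex{1,0,1,0} = 2
G(18) = mex{2,1,2,1} = 0
G(19) = mex{0,2,0,2} = 1
G(20) = mex{1,0,1,0} = 2
G(21) = mex{2,1,2,1} = 0
G(22) = mex{0,2,0,2} = 1
G(23) = mex{1,0,1,0} = 2
G(24) = mex{2,1,2,1} = 0
G(25) = mex{0,2,0,2} = 1
G(26) = mex{1,0,1,0} = 2
G(27) = mex{2,1,2,1} = 0
G(28) = mex{0,2,0,2} = 1
G(29) = mex{1,0,1,0} = 2
G(30) = mex{2,1,2,1} = 0
G(31) = mex{0,2,0,2} = 1
G(32) = mex{1,0,1,0} = 2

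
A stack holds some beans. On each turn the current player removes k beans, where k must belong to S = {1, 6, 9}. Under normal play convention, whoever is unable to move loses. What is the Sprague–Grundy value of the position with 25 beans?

1

G(0) = 0
G(1) = mex{0} = 1
G(2) = mex{1} = 0
G(3) = mex{0} = 1
G(4) = mex{1} = 0
G(5) = mex{0} = 1
G(6) = mex{1,0} = 2
G(7) = mex{2,1} = 0
G(8) = mex{0,0} = 1
G(9) = mex{1,1,0} = 2
G(10) = mex{2,0,1} = 3
G(11) = mex{3,1,0} = 2
G(12) = mex{2,2,1} = 0
G(13) = mex{0,0,0} = 1
G(14) = mex{1,1,1} = 0
G(15) = mex{0,2,2} = 1
G(16) = mex{1,3,0} = 2
G(17) = mex{2,2,1} = 0
G(18) = mex{0,0,2} = 1
G(19) = mex{1,1,3} = 0
G(20) = mex{0,0,2} = 1
G(21) = mex{1,1,0} = 2
G(22) = mex{2,2,1} = 0
G(23) = mex{0,0,0} = 1
G(24) = mex{1,1,1} = 0
G(25) = mex{0,0,2} = 1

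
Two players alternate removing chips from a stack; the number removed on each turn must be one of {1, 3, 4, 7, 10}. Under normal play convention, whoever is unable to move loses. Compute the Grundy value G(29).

3

G(0) = 0
G(1) = mex{0} = 1
G(2) = mex{1} = 0
G(3) = mex{0,0} = 1
G(4) = mex{1,1,0} = 2
G(5) = mex{2,0,1} = 3
G(6) = mex{3,1,0} = 2
G(7) = mex{2,2,1,0} = 3
G(8) = mex{3,3,2,1} = 0
G(9) = mex{0,2,3,0} = 1
G(10) = mex{1,3,2,1,0} = 4
G(11) = mex{4,0,3,2,1} = 5
G(12) = mex{5,1,0,3,0} = 2
G(13) = mex{2,4,1,2,1} = 0
G(14) = mex{0,5,4,3,2} = 1
G(15) = mex{1,2,5,0,3} = 4
G(16) = mex{4,0,2,1,2} = 3
G(17) = mex{3,1,0,4,3} = 2
G(18) = mex{2,4,1,5,0} = 3
G(19) = mex{3,3,4,2,1} = 0
G(20) = mex{0,2,3,0,4} = 1
G(21) = mex{1,3,2,1,5} = 0
G(22) = mex{0,0,3,4,2} = 1
G(23) = mex{1,1,0,3,0} = 2
G(24) = mex{2,0,1,2,1} = 3
G(25) = mex{3,1,0,3,4} = 2
G(26) = mex{2,2,1,0,3} = 4
G(27) = mex{4,3,2,1,2} = 0
G(28) = mex{0,2,3,0,3} = 1
G(29) = mex{1,4,2,1,0} = 3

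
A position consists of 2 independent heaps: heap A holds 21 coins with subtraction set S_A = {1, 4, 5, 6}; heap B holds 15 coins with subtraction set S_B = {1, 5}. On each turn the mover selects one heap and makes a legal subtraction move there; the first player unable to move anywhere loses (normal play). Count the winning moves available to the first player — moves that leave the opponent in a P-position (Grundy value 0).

0

Heap A, S = {1, 4, 5, 6}:
G(0) = 0
G(1) = mex{0} = 1
G(2) = mex{1} = 0
G(3) = mex{0} = 1
G(4) = mex{1,0} = 2
G(5) = mex{2,1,0} = 3
G(6) = mex{3,0,1,0} = 2
G(7) = mex{2,1,0,1} = 3
G(8) = mex{3,2,1,0} = 4
G(9) = mex{4,3,2,1} = 0
G(10) = mex{0,2,3,2} = 1
G(11) = mex{1,3,2,3} = 0
G(12) = mex{0,4,3,2} = 1
G(13) = mex{1,0,4,3} = 2
G(14) = mex{2,1,0,4} = 3
G(15) = mex{3,0,1,0} = 2
G(16) = mex{2,1,0,1} = 3
G(17) = mex{3,2,1,0} = 4
G(18) = mex{4,3,2,1} = 0
G(19) = mex{0,2,3,2} = 1
G(20) = mex{1,3,2,3} = 0
G(21) = mex{0,4,3,2} = 1
G_A(21) = 1.
Heap B, S = {1, 5}:
G(0) = 0
G(1) = mex{0} = 1
G(2) = mex{1} = 0
G(3) = mex{0} = 1
G(4) = mex{1} = 0
G(5) = mex{0,0} = 1
G(6) = mex{1,1} = 0
G(7) = mex{0,0} = 1
G(8) = mex{1,1} = 0
G(9) = mex{0,0} = 1
G(10) = mex{1,1} = 0
G(11) = mex{0,0} = 1
G(12) = mex{1,1} = 0
G(13) = mex{0,0} = 1
G(14) = mex{1,1} = 0
G(15) = mex{0,0} = 1
G_B(15) = 1.
Combined Grundy value = 1 ⊕ 1 = 0.
A winning move leaves total XOR = 0, i.e. changes one component's Grundy value g to g ⊕ X where X is the current total.
Heap A: target g' = 1⊕0 = 1, but every legal move changes the Grundy value (mex property), so 0 moves.
Heap B: target g' = 1⊕0 = 1, but every legal move changes the Grundy value (mex property), so 0 moves.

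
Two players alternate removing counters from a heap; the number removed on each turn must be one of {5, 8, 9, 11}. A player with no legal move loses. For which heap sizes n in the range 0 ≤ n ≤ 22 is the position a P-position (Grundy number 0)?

0, 1, 2, 3, 4, 16, 17, 18, 19, 20

n :  0  1  2  3  4  5  6  7  8  9 10 11 12 13 14 15 16 17 18 19 20 21 22
G :  0  0  0  0  0  1  1  1  1  1  2  2  2  2  2  3  0  0  0  0  0  1  1
P-positions are exactly the n with G(n) = 0.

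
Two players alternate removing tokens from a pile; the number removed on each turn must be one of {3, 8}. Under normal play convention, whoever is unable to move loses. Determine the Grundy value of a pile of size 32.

n :  0  1  2  3  4  5  6  7  8  9 10 11 12 13 14 15 16 17 18 19 20 21 22 23 24 25 26 27 28 29 30 31 32
G :  0  0  0  1  1  1  0  0  2  1  1  0  0  0  1  1  1  0  0  2  1  1  0  0  0  1  1  1  0  0  2  1  1

1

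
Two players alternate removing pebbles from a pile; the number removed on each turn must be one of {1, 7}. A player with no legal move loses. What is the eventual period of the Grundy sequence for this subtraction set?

2

G(0) = 0
G(1) = mex{0} = 1
G(2) = mex{1} = 0
G(3) = mex{0} = 1
G(4) = mex{1} = 0
G(5) = mex{0} = 1
G(6) = mex{1} = 0
G(7) = mex{0,0} = 1
G(8) = mex{1,1} = 0
G(9) = mex{0,0} = 1
G(10) = mex{1,1} = 0
G(11) = mex{0,0} = 1
G(12) = mex{1,1} = 0
G(13) = mex{0,0} = 1
G(14) = mex{1,1} = 0
G(n+2) = G(n) holds for n = 0,…,6 (a full window of length max(S) = 7), so the sequence is purely periodic with period 2.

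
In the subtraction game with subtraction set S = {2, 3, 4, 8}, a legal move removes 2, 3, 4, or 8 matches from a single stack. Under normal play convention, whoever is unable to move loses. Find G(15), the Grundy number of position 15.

G(0) = 0
G(1) = mex{} = 0
G(2) = mex{0} = 1
G(3) = mex{0,0} = 1
G(4) = mex{1,0,0} = 2
G(5) = mex{1,1,0} = 2
G(6) = mex{2,1,1} = 0
G(7) = mex{2,2,1} = 0
G(8) = mex{0,2,2,0} = 1
G(9) = mex{0,0,2,0} = 1
G(10) = mex{1,0,0,1} = 2
G(11) = mex{1,1,0,1} = 2
G(12) = mex{2,1,1,2} = 0
G(13) = mex{2,2,1,2} = 0
G(14) = mex{0,2,2,0} = 1
G(15) = mex{0,0,2,0} = 1

1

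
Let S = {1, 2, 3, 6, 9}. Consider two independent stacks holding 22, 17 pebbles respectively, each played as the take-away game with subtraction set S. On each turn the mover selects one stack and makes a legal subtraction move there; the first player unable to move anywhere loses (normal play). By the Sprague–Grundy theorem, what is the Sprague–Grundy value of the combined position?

All stacks use S = {1, 2, 3, 6, 9}:
G(0) = 0
G(1) = mex{0} = 1
G(2) = mex{1,0} = 2
G(3) = mex{2,1,0} = 3
G(4) = mex{3,2,1} = 0
G(5) = mex{0,3,2} = 1
G(6) = mex{1,0,3,0} = 2
G(7) = mex{2,1,0,1} = 3
G(8) = mex{3,2,1,2} = 0
G(9) = mex{0,3,2,3,0} = 1
G(10) = mex{1,0,3,0,1} = 2
G(11) = mex{2,1,0,1,2} = 3
G(12) = mex{3,2,1,2,3} = 0
G(13) = mex{0,3,2,3,0} = 1
G(14) = mex{1,0,3,0,1} = 2
G(15) = mex{2,1,0,1,2} = 3
G(16) = mex{3,2,1,2,3} = 0
G(17) = mex{0,3,2,3,0} = 1
G(18) = mex{1,0,3,0,1} = 2
G(19) = mex{2,1,0,1,2} = 3
G(20) = mex{3,2,1,2,3} = 0
G(21) = mex{0,3,2,3,0} = 1
G(22) = mex{1,0,3,0,1} = 2
Stack A: G(22) = 2.
Stack B: G(17) = 1.
Combined Grundy value = 2 ⊕ 1 = 3.

3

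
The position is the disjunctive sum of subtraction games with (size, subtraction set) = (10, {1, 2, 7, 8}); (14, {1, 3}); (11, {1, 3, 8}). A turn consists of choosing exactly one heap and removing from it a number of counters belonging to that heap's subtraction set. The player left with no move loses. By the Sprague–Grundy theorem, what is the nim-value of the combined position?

1

Heap A, S = {1, 2, 7, 8}:
G(0) = 0
G(1) = mex{0} = 1
G(2) = mex{1,0} = 2
G(3) = mex{2,1} = 0
G(4) = mex{0,2} = 1
G(5) = mex{1,0} = 2
G(6) = mex{2,1} = 0
G(7) = mex{0,2,0} = 1
G(8) = mex{1,0,1,0} = 2
G(9) = mex{2,1,2,1} = 0
G(10) = mex{0,2,0,2} = 1
G_A(10) = 1.
Heap B, S = {1, 3}:
G(0) = 0
G(1) = mex{0} = 1
G(2) = mex{1} = 0
G(3) = mex{0,0} = 1
G(4) = mex{1,1} = 0
G(5) = mex{0,0} = 1
G(6) = mex{1,1} = 0
G(7) = mex{0,0} = 1
G(8) = mex{1,1} = 0
G(9) = mex{0,0} = 1
G(10) = mex{1,1} = 0
G(11) = mex{0,0} = 1
G(12) = mex{1,1} = 0
G(13) = mex{0,0} = 1
G(14) = mex{1,1} = 0
G_B(14) = 0.
Heap C, S = {1, 3, 8}:
n :  0  1  2  3  4  5  6  7  8  9 10 11
G :  0  1  0  1  0  1  0  1  2  3  2  0
G_C(11) = 0.
Combined Grundy value = 1 ⊕ 0 ⊕ 0 = 1.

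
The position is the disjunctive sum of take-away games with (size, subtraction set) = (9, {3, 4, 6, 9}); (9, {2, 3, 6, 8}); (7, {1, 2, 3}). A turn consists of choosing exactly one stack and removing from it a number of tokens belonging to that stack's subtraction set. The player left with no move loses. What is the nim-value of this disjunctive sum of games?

Stack A, S = {3, 4, 6, 9}:
n : 0 1 2 3 4 5 6 7 8 9
G : 0 0 0 1 1 1 2 2 2 3
G_A(9) = 3.
Stack B, S = {2, 3, 6, 8}:
G(0) = 0
G(1) = mex{} = 0
G(2) = mex{0} = 1
G(3) = mex{0,0} = 1
G(4) = mex{1,0} = 2
G(5) = mex{1,1} = 0
G(6) = mex{2,1,0} = 3
G(7) = mex{0,2,0} = 1
G(8) = mex{3,0,1,0} = 2
G(9) = mex{1,3,1,0} = 2
G_B(9) = 2.
Stack C, S = {1, 2, 3}:
n : 0 1 2 3 4 5 6 7
G : 0 1 2 3 0 1 2 3
G_C(7) = 3.
Combined Grundy value = 3 ⊕ 2 ⊕ 3 = 2.

2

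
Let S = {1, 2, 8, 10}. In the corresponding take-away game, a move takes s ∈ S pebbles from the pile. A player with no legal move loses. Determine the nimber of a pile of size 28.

G(0) = 0
G(1) = mex{0} = 1
G(2) = mex{1,0} = 2
G(3) = mex{2,1} = 0
G(4) = mex{0,2} = 1
G(5) = mex{1,0} = 2
G(6) = mex{2,1} = 0
G(7) = mex{0,2} = 1
G(8) = mex{1,0,0} = 2
G(9) = mex{2,1,1} = 0
G(10) = mex{0,2,2,0} = 1
G(11) = mex{1,0,0,1} = 2
G(12) = mex{2,1,1,2} = 0
G(13) = mex{0,2,2,0} = 1
G(14) = mex{1,0,0,1} = 2
G(15) = mex{2,1,1,2} = 0
G(16) = mex{0,2,2,0} = 1
G(17) = mex{1,0,0,1} = 2
G(18) = mex{2,1,1,2} = 0
G(19) = mex{0,2,2,0} = 1
G(20) = mex{1,0,0,1} = 2
G(21) = mex{2,1,1,2} = 0
G(22) = mex{0,2,2,0} = 1
G(23) = mex{1,0,0,1} = 2
G(24) = mex{2,1,1,2} = 0
G(25) = mex{0,2,2,0} = 1
G(26) = mex{1,0,0,1} = 2
G(27) = mex{2,1,1,2} = 0
G(28) = mex{0,2,2,0} = 1

1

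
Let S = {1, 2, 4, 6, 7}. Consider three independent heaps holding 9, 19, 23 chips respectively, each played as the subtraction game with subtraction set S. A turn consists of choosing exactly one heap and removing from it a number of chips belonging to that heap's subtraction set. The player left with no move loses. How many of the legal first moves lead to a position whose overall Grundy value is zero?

All heaps use S = {1, 2, 4, 6, 7}:
n :  0  1  2  3  4  5  6  7  8  9 10 11 12 13 14 15 16 17 18 19 20 21 22 23
G :  0  1  2  0  1  2  3  4  0  1  2  0  1  2  3  4  0  1  2  0  1  2  3  4
Heap A: G(9) = 1.
Heap B: G(19) = 0.
Heap C: G(23) = 4.
Combined Grundy value = 1 ⊕ 0 ⊕ 4 = 5.
A winning move leaves total XOR = 0, i.e. changes one component's Grundy value g to g ⊕ X where X is the current total.
Heap A: need g' = 1⊕5 = 4. Options: 9−1→G=0, 9−2→G=4, 9−4→G=2, 9−6→G=0, 9−7→G=2. Hits: 1.
Heap B: need g' = 0⊕5 = 5. Options: 19−1→G=2, 19−2→G=1, 19−4→G=4, 19−6→G=2, 19−7→G=1. Hits: 0.
Heap C: need g' = 4⊕5 = 1. Options: 23−1→G=3, 23−2→G=2, 23−4→G=0, 23−6→G=1, 23−7→G=0. Hits: 1.

2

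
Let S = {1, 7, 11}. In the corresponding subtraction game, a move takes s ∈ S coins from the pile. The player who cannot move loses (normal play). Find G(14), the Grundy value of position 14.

n :  0  1  2  3  4  5  6  7  8  9 10 11 12 13 14
G :  0  1  0  1  0  1  0  1  0  1  0  1  0  1  0

0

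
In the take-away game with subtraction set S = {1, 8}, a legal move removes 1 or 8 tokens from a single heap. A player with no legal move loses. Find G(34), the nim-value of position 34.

1

n :  0  1  2  3  4  5  6  7  8  9 10 11 12 13 14 15 16 17 18 19 20 21 22 23 24 25 26 27 28 29 30 31 32 33 34
G :  0  1  0  1  0  1  0  1  2  0  1  0  1  0  1  0  1  2  0  1  0  1  0  1  0  1  2  0  1  0  1  0  1  0  1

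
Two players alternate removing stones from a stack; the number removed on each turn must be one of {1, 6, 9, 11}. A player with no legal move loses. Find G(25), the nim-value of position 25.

1

G(0) = 0
G(1) = mex{0} = 1
G(2) = mex{1} = 0
G(3) = mex{0} = 1
G(4) = mex{1} = 0
G(5) = mex{0} = 1
G(6) = mex{1,0} = 2
G(7) = mex{2,1} = 0
G(8) = mex{0,0} = 1
G(9) = mex{1,1,0} = 2
G(10) = mex{2,0,1} = 3
G(11) = mex{3,1,0,0} = 2
G(12) = mex{2,2,1,1} = 0
G(13) = mex{0,0,0,0} = 1
G(14) = mex{1,1,1,1} = 0
G(15) = mex{0,2,2,0} = 1
G(16) = mex{1,3,0,1} = 2
G(17) = mex{2,2,1,2} = 0
G(18) = mex{0,0,2,0} = 1
G(19) = mex{1,1,3,1} = 0
G(20) = mex{0,0,2,2} = 1
G(21) = mex{1,1,0,3} = 2
G(22) = mex{2,2,1,2} = 0
G(23) = mex{0,0,0,0} = 1
G(24) = mex{1,1,1,1} = 0
G(25) = mex{0,0,2,0} = 1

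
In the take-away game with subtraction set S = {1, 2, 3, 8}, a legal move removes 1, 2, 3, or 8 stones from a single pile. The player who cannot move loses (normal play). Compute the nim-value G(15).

n :  0  1  2  3  4  5  6  7  8  9 10 11 12 13 14 15
G :  0  1  2  3  0  1  2  3  4  0  1  2  3  0  1  2

2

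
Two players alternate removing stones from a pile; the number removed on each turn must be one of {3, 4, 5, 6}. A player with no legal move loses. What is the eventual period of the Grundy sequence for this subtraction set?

n :  0  1  2  3  4  5  6  7  8  9 10 11 12 13 14 15 16 17 18 19
G :  0  0  0  1  1  1  2  2  2  0  0  0  1  1  1  2  2  2  0  0
G(n+9) = G(n) holds for n = 0,…,5 (a full window of length max(S) = 6), so the sequence is purely periodic with period 9.

9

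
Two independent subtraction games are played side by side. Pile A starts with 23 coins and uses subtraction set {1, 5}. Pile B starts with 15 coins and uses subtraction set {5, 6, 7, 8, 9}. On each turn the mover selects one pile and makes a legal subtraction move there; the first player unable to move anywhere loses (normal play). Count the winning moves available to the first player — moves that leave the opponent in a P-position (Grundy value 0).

6

Pile A, S = {1, 5}:
G(0) = 0
G(1) = mex{0} = 1
G(2) = mex{1} = 0
G(3) = mex{0} = 1
G(4) = mex{1} = 0
G(5) = mex{0,0} = 1
G(6) = mex{1,1} = 0
G(7) = mex{0,0} = 1
G(8) = mex{1,1} = 0
G(9) = mex{0,0} = 1
G(10) = mex{1,1} = 0
G(11) = mex{0,0} = 1
G(12) = mex{1,1} = 0
G(13) = mex{0,0} = 1
G(14) = mex{1,1} = 0
G(15) = mex{0,0} = 1
G(16) = mex{1,1} = 0
G(17) = mex{0,0} = 1
G(18) = mex{1,1} = 0
G(19) = mex{0,0} = 1
G(20) = mex{1,1} = 0
G(21) = mex{0,0} = 1
G(22) = mex{1,1} = 0
G(23) = mex{0,0} = 1
G_A(23) = 1.
Pile B, S = {5, 6, 7, 8, 9}:
G(0) = 0
G(1) = mex{} = 0
G(2) = mex{} = 0
G(3) = mex{} = 0
G(4) = mex{} = 0
G(5) = mex{0} = 1
G(6) = mex{0,0} = 1
G(7) = mex{0,0,0} = 1
G(8) = mex{0,0,0,0} = 1
G(9) = mex{0,0,0,0,0} = 1
G(10) = mex{1,0,0,0,0} = 2
G(11) = mex{1,1,0,0,0} = 2
G(12) = mex{1,1,1,0,0} = 2
G(13) = mex{1,1,1,1,0} = 2
G(14) = mex{1,1,1,1,1} = 0
G(15) = mex{2,1,1,1,1} = 0
G_B(15) = 0.
Combined Grundy value = 1 ⊕ 0 = 1.
A winning move leaves total XOR = 0, i.e. changes one component's Grundy value g to g ⊕ X where X is the current total.
Pile A: need g' = 1⊕1 = 0. Options: 23−1→G=0, 23−5→G=0. Hits: 2.
Pile B: need g' = 0⊕1 = 1. Options: 15−5→G=2, 15−6→G=1, 15−7→G=1, 15−8→G=1, 15−9→G=1. Hits: 4.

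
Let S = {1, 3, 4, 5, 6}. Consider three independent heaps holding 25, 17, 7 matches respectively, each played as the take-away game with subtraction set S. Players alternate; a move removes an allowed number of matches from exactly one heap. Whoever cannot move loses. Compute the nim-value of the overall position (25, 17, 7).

4

All heaps use S = {1, 3, 4, 5, 6}:
G(0) = 0
G(1) = mex{0} = 1
G(2) = mex{1} = 0
G(3) = mex{0,0} = 1
G(4) = mex{1,1,0} = 2
G(5) = mex{2,0,1,0} = 3
G(6) = mex{3,1,0,1,0} = 2
G(7) = mex{2,2,1,0,1} = 3
G(8) = mex{3,3,2,1,0} = 4
G(9) = mex{4,2,3,2,1} = 0
G(10) = mex{0,3,2,3,2} = 1
G(11) = mex{1,4,3,2,3} = 0
G(12) = mex{0,0,4,3,2} = 1
G(13) = mex{1,1,0,4,3} = 2
G(14) = mex{2,0,1,0,4} = 3
G(15) = mex{3,1,0,1,0} = 2
G(16) = mex{2,2,1,0,1} = 3
G(17) = mex{3,3,2,1,0} = 4
G(18) = mex{4,2,3,2,1} = 0
G(19) = mex{0,3,2,3,2} = 1
G(20) = mex{1,4,3,2,3} = 0
G(21) = mex{0,0,4,3,2} = 1
G(22) = mex{1,1,0,4,3} = 2
G(23) = mex{2,0,1,0,4} = 3
G(24) = mex{3,1,0,1,0} = 2
G(25) = mex{2,2,1,0,1} = 3
Heap A: G(25) = 3.
Heap B: G(17) = 4.
Heap C: G(7) = 3.
Combined Grundy value = 3 ⊕ 4 ⊕ 3 = 4.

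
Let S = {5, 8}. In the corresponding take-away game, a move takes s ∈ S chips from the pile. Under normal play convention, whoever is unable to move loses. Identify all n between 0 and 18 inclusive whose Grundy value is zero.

0, 1, 2, 3, 4, 13, 14, 15, 16, 17

n :  0  1  2  3  4  5  6  7  8  9 10 11 12 13 14 15 16 17 18
G :  0  0  0  0  0  1  1  1  1  1  2  2  2  0  0  0  0  0  1
P-positions are exactly the n with G(n) = 0.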